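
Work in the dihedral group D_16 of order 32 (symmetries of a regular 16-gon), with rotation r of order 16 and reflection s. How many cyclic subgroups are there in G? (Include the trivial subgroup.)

Group the elements of G by the cyclic subgroup they generate; each cyclic subgroup of order d accounts for φ(d) elements.
Cyclic subgroups by order — order 1: 1; order 2: 17; order 4: 1; order 8: 1; order 16: 1.
Total: 21.

21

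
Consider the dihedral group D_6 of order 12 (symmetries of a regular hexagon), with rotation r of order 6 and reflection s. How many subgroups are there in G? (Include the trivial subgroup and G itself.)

|G| = 12, so by Lagrange every subgroup order divides 12. Divisors: 1, 2, 3, 4, 6, 12.
Subgroups by order — order 1: 1; order 2: 7; order 3: 1; order 4: 3; order 6: 3; order 12: 1.
Total: 1 + 7 + 1 + 3 + 3 + 1 = 16.

16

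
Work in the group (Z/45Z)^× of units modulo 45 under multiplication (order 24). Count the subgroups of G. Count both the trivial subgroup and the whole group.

16

|G| = 24, so by Lagrange every subgroup order divides 24. Divisors: 1, 2, 3, 4, 6, 8, 12, 24.
Subgroups by order — order 1: 1; order 2: 3; order 3: 1; order 4: 3; order 6: 3; order 8: 1; order 12: 3; order 24: 1.
Total: 1 + 3 + 1 + 3 + 3 + 1 + 3 + 1 = 16.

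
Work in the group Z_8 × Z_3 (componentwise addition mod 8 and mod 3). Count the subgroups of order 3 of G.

1

|G| = 24 and 3 | 24, so subgroups of order 3 are possible by Lagrange.
The subgroups of order 3 are: {(0,0), (0,1), (0,2)}.
So G has 1 subgroup of order 3.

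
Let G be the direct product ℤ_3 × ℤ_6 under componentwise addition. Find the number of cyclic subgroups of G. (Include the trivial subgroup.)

10

Group the elements of G by the cyclic subgroup they generate; each cyclic subgroup of order d accounts for φ(d) elements.
Cyclic subgroups by order — order 1: 1; order 2: 1; order 3: 4; order 6: 4.
Total: 10.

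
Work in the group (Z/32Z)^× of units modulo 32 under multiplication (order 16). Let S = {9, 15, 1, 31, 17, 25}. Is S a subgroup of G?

No

|S| = 6 does not divide |G| = 16, so by Lagrange S is not a subgroup.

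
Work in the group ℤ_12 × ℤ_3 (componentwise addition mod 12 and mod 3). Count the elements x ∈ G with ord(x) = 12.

16

An element (a,b) has order lcm(ord(a), ord(b)); count pairs with lcm equal to 12.
Enumerating gives 16 such elements.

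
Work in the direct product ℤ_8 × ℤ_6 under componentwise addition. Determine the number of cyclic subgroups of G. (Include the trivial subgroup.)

16

Each element a generates a cyclic subgroup ⟨a⟩; distinct elements may generate the same one (a cyclic group of order d has φ(d) generators).
Cyclic subgroups by order — order 1: 1; order 2: 3; order 3: 1; order 4: 2; order 6: 3; order 8: 2; order 12: 2; order 24: 2.
Total: 16.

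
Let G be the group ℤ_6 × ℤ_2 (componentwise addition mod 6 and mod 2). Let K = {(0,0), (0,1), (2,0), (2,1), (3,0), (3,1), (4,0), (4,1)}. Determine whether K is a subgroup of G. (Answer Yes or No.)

No

|K| = 8 does not divide |G| = 12, so by Lagrange K is not a subgroup.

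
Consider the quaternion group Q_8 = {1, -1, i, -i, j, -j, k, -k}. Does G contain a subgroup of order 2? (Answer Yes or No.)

2 | 8. A subgroup of order 2 is {1, -1}.

Yes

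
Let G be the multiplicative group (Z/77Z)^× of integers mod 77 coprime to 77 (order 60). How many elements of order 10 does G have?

12

Enumerating element orders in G gives 12 elements of order 10.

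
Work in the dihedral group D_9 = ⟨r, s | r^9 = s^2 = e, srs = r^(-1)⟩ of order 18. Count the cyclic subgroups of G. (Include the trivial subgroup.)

12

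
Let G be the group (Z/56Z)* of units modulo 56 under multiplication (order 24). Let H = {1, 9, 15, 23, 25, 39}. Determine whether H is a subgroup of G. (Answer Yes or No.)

|H| = 6 divides |G| = 24, consistent with Lagrange.
H contains the identity, every element's inverse is in H, and H is closed under ·: it is a subgroup.
In fact H = ⟨39⟩.

Yes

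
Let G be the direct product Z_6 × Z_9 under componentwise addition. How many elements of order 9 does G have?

18

An element (a,b) has order lcm(ord(a), ord(b)); count pairs with lcm equal to 9.
Enumerating gives 18 such elements.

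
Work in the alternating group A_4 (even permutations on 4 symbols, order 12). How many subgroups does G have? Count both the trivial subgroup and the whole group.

|G| = 12, so by Lagrange every subgroup order divides 12. Divisors: 1, 2, 3, 4, 6, 12.
Subgroups by order — order 1: 1; order 2: 3; order 3: 4; order 4: 1; order 6: 0; order 12: 1.
Total: 1 + 3 + 4 + 1 + 0 + 1 = 10.

10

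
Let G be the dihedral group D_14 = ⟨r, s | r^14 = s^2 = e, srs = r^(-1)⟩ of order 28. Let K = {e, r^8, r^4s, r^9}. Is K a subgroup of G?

No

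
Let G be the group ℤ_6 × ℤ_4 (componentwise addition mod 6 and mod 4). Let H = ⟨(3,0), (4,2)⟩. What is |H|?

12

|⟨(3,0)⟩| = 2 and |⟨(4,2)⟩| = 6, so |H| is a multiple of lcm(2, 6) = 6 and divides |G| = 24.
Closing under the operation: H = {(0,0), (0,2), (1,0), (1,2), (2,0), (2,2), (3,0), (3,2), (4,0), (4,2), (5,0), (5,2)}, so |H| = 12.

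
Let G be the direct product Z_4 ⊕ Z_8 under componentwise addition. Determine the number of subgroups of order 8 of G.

7

|G| = 32 and 8 | 32, so subgroups of order 8 are possible by Lagrange.
The subgroups of order 8 are: {(0,0), (0,1), (0,2), (0,3), (0,4), (0,5), (0,6), (0,7)}; {(0,0), (0,2), (0,4), (0,6), (2,0), (2,2), (2,4), (2,6)}; {(0,0), (0,2), (0,4), (0,6), (2,1), (2,3), (2,5), (2,7)}; {(0,0), (0,4), (1,0), (1,4), (2,0), (2,4), (3,0), (3,4)}; … (7 in all).
So G has 7 subgroups of order 8.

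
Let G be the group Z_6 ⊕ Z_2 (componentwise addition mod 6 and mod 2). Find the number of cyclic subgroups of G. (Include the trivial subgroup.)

Each element a generates a cyclic subgroup ⟨a⟩; distinct elements may generate the same one (a cyclic group of order d has φ(d) generators).
Cyclic subgroups by order — order 1: 1; order 2: 3; order 3: 1; order 6: 3.
Total: 8.

8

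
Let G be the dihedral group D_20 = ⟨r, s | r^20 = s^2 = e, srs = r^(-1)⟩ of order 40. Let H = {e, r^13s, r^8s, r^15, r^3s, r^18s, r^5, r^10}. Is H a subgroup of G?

|H| = 8 divides |G| = 40, consistent with Lagrange.
H contains the identity, every element's inverse is in H, and H is closed under ·: it is a subgroup.

Yes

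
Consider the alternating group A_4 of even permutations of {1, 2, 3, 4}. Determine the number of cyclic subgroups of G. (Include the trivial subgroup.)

8

A cyclic subgroup of order d is generated by each of its φ(d) elements of order d, so the cyclic subgroups of order d number (#elements of order d)/φ(d).
Cyclic subgroups by order — order 1: 1; order 2: 3; order 3: 4.
Total: 8.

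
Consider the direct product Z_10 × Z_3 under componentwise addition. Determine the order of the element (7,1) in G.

30

The order of (7,1) in Z_10 × Z_3 is lcm(ord(7) in Z_10, ord(1) in Z_3).
ord(7) = 10 and ord(1) = 3, so |⟨(7,1)⟩| = lcm(10, 3) = 30.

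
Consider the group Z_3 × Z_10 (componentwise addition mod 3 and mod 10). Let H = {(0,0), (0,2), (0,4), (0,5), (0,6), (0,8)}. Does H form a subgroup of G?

No

Closure fails: (0,2) + (0,5) = (0,7) ∉ H. So H is not a subgroup.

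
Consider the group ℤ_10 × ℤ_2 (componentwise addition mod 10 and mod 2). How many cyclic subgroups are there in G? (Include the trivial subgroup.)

8

Group the elements of G by the cyclic subgroup they generate; each cyclic subgroup of order d accounts for φ(d) elements.
Cyclic subgroups by order — order 1: 1; order 2: 3; order 5: 1; order 10: 3.
Total: 8.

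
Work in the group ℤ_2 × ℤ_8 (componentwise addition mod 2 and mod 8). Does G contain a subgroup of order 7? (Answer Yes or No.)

No

7 does not divide |G| = 16, so by Lagrange no subgroup of order 7 exists.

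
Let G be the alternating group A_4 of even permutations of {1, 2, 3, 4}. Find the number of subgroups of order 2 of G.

|G| = 12 and 2 | 12, so subgroups of order 2 are possible by Lagrange.
The subgroups of order 2 are: {e, (1 2)(3 4)}; {e, (1 3)(2 4)}; {e, (1 4)(2 3)}.
So G has 3 subgroups of order 2.

3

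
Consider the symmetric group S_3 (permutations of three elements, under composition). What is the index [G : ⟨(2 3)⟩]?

3

|⟨(2 3)⟩| = 2 and |G| = 6.
By Lagrange, [G : H] = |G|/|H| = 6/2 = 3.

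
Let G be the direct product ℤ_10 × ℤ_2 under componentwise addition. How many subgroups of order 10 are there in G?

3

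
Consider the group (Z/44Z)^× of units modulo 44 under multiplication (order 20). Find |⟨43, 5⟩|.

|⟨43⟩| = 2 and |⟨5⟩| = 5, so |H| is a multiple of lcm(2, 5) = 10 and divides |G| = 20.
Closing under the operation: H = {1, 5, 7, 9, 19, 25, 35, 37, 39, 43}, so |H| = 10.

10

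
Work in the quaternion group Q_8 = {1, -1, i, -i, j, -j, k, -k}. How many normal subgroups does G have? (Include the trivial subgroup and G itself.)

G has 6 subgroups. Checking conjugation-invariance by order — order 1: 1/1 normal; order 2: 1/1 normal; order 4: 3/3 normal; order 8: 1/1 normal.
Total normal subgroups: 6.

6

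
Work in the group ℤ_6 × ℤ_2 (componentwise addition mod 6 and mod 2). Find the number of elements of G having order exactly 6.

6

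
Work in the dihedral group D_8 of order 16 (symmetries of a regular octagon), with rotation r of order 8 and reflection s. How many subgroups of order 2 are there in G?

|G| = 16 and 2 | 16, so subgroups of order 2 are possible by Lagrange.
The subgroups of order 2 are: {e, r^2s}; {e, r^3s}; {e, r^4}; {e, r^4s}; … (9 in all).
So G has 9 subgroups of order 2.

9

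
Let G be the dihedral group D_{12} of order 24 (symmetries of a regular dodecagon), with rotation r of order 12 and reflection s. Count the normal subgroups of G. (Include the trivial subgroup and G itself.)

9

G has 34 subgroups. Checking conjugation-invariance by order — order 1: 1/1 normal; order 2: 1/13 normal; order 3: 1/1 normal; order 4: 1/7 normal; order 6: 1/5 normal; order 8: 0/3 normal; order 12: 3/3 normal; order 24: 1/1 normal.
Total normal subgroups: 9.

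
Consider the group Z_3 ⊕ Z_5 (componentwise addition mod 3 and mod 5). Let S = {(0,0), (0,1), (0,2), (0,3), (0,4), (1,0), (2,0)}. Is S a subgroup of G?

No

|S| = 7 does not divide |G| = 15, so by Lagrange S is not a subgroup.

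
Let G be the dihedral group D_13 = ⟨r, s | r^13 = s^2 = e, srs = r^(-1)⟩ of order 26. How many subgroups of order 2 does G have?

13

|G| = 26 and 2 | 26, so subgroups of order 2 are possible by Lagrange.
The subgroups of order 2 are: {e, r^10s}; {e, r^11s}; {e, r^12s}; {e, r^2s}; … (13 in all).
So G has 13 subgroups of order 2.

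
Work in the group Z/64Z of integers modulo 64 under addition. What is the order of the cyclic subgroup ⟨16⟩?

In Z/64Z, the order of an element a is n/gcd(a, n).
gcd(16, 64) = 16, so |⟨16⟩| = 64/16 = 4.

4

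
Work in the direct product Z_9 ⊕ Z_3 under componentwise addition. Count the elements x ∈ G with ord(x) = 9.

An element (a,b) has order lcm(ord(a), ord(b)); count pairs with lcm equal to 9.
Enumerating gives 18 such elements.

18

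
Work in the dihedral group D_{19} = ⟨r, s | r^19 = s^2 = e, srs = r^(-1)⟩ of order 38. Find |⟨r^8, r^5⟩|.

|⟨r^8⟩| = 19 and |⟨r^5⟩| = 19, so |H| is a multiple of lcm(19, 19) = 19 and divides |G| = 38.
Closing under the operation: H = {e, r, r^2, r^3, r^4, r^5, r^6, r^7, r^8, r^9, r^10, r^11, r^12, r^13, r^14, r^15, r^16, r^17, r^18}, so |H| = 19.

19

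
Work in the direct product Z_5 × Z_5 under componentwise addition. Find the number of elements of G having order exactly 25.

0

An element (a,b) has order lcm(ord(a), ord(b)); count pairs with lcm equal to 25.
Enumerating gives 0 such elements.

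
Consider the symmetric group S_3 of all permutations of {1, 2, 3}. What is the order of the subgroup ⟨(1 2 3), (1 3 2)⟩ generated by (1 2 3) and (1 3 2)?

|⟨(1 2 3)⟩| = 3 and |⟨(1 3 2)⟩| = 3, so |H| is a multiple of lcm(3, 3) = 3 and divides |G| = 6.
Closing under the operation: H = {e, (1 2 3), (1 3 2)}, so |H| = 3.

3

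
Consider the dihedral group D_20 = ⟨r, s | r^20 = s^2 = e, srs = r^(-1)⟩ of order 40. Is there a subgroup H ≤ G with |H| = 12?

12 does not divide |G| = 40, so by Lagrange no subgroup of order 12 exists.

No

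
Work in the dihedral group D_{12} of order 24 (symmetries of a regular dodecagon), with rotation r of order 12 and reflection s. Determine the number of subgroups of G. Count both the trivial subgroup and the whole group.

34

|G| = 24, so by Lagrange every subgroup order divides 24. Divisors: 1, 2, 3, 4, 6, 8, 12, 24.
Subgroups by order — order 1: 1; order 2: 13; order 3: 1; order 4: 7; order 6: 5; order 8: 3; order 12: 3; order 24: 1.
Total: 1 + 13 + 1 + 7 + 5 + 3 + 3 + 1 = 34.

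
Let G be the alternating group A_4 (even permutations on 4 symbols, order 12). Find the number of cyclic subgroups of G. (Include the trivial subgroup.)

Group the elements of G by the cyclic subgroup they generate; each cyclic subgroup of order d accounts for φ(d) elements.
Cyclic subgroups by order — order 1: 1; order 2: 3; order 3: 4.
Total: 8.

8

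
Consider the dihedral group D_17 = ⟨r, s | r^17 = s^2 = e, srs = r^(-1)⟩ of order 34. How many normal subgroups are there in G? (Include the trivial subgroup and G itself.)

G has 20 subgroups. Checking conjugation-invariance by order — order 1: 1/1 normal; order 2: 0/17 normal; order 17: 1/1 normal; order 34: 1/1 normal.
Total normal subgroups: 3.

3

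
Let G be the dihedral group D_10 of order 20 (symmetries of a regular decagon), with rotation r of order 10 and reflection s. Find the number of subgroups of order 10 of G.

|G| = 20 and 10 | 20, so subgroups of order 10 are possible by Lagrange.
The subgroups of order 10 are: {e, r, r^2, r^3, r^4, r^5, r^6, r^7, r^8, r^9}; {e, r^2, r^4, r^6, r^8, s, r^2s, r^4s, r^6s, r^8s}; {e, r^2, r^4, r^6, r^8, rs, r^3s, r^5s, r^7s, r^9s}.
So G has 3 subgroups of order 10.

3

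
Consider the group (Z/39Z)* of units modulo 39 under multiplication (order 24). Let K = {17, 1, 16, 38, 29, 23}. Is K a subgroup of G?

16 ∈ K but its inverse 22 ∉ K, so K is not a subgroup.

No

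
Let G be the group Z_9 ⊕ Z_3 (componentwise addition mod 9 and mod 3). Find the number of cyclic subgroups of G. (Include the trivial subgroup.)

Group the elements of G by the cyclic subgroup they generate; each cyclic subgroup of order d accounts for φ(d) elements.
Cyclic subgroups by order — order 1: 1; order 3: 4; order 9: 3.
Total: 8.

8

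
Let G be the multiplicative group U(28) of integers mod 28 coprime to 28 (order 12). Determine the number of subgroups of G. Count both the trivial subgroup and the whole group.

10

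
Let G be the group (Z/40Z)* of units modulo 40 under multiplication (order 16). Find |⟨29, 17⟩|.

|⟨29⟩| = 2 and |⟨17⟩| = 4, so |H| is a multiple of lcm(2, 4) = 4 and divides |G| = 16.
Closing under the operation: H = {1, 9, 13, 17, 21, 29, 33, 37}, so |H| = 8.

8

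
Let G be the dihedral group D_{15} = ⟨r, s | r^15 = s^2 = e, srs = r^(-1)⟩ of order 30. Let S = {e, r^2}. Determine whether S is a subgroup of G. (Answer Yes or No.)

r^2 ∈ S but its inverse r^13 ∉ S, so S is not a subgroup.

No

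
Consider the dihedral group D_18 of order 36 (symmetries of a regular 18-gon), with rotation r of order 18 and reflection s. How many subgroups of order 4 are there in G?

9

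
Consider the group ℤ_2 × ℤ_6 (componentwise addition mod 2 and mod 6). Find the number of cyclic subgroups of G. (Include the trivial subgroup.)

Group the elements of G by the cyclic subgroup they generate; each cyclic subgroup of order d accounts for φ(d) elements.
Cyclic subgroups by order — order 1: 1; order 2: 3; order 3: 1; order 6: 3.
Total: 8.

8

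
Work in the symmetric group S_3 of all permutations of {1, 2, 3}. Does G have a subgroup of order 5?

5 does not divide |G| = 6, so by Lagrange no subgroup of order 5 exists.

No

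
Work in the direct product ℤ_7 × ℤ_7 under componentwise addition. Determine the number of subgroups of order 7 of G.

8

|G| = 49 and 7 | 49, so subgroups of order 7 are possible by Lagrange.
The subgroups of order 7 are: {(0,0), (0,1), (0,2), (0,3), (0,4), (0,5), (0,6)}; {(0,0), (1,0), (2,0), (3,0), (4,0), (5,0), (6,0)}; {(0,0), (1,1), (2,2), (3,3), (4,4), (5,5), (6,6)}; {(0,0), (1,2), (2,4), (3,6), (4,1), (5,3), (6,5)}; … (8 in all).
So G has 8 subgroups of order 7.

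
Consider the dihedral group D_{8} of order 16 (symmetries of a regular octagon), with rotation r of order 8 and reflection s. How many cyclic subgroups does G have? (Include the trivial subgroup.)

Each element a generates a cyclic subgroup ⟨a⟩; distinct elements may generate the same one (a cyclic group of order d has φ(d) generators).
Cyclic subgroups by order — order 1: 1; order 2: 9; order 4: 1; order 8: 1.
Total: 12.

12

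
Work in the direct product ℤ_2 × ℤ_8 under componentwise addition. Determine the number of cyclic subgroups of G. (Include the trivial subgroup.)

A cyclic subgroup of order d is generated by each of its φ(d) elements of order d, so the cyclic subgroups of order d number (#elements of order d)/φ(d).
Cyclic subgroups by order — order 1: 1; order 2: 3; order 4: 2; order 8: 2.
Total: 8.

8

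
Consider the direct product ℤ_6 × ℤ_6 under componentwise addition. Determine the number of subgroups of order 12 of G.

4

|G| = 36 and 12 | 36, so subgroups of order 12 are possible by Lagrange.
The subgroups of order 12 are: {(0,0), (0,1), (0,2), (0,3), (0,4), (0,5), (3,0), (3,1), (3,2), (3,3), (3,4), (3,5)}; {(0,0), (0,3), (1,0), (1,3), (2,0), (2,3), (3,0), (3,3), (4,0), (4,3), (5,0), (5,3)}; {(0,0), (0,3), (1,1), (1,4), (2,2), (2,5), (3,0), (3,3), (4,1), (4,4), (5,2), (5,5)}; {(0,0), (0,3), (1,2), (1,5), (2,1), (2,4), (3,0), (3,3), (4,2), (4,5), (5,1), (5,4)}.
So G has 4 subgroups of order 12.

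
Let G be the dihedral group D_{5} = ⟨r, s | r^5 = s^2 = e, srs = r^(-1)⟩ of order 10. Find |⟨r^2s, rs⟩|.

10

|⟨r^2s⟩| = 2 and |⟨rs⟩| = 2, so |H| is a multiple of lcm(2, 2) = 2 and divides |G| = 10.
Closing {r^2s, rs} under the group operation gives all of G, so |H| = 10.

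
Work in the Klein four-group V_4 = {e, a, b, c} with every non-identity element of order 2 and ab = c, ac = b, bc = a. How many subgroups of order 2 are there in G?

|G| = 4 and 2 | 4, so subgroups of order 2 are possible by Lagrange.
The subgroups of order 2 are: {e, a}; {e, b}; {e, c}.
So G has 3 subgroups of order 2.

3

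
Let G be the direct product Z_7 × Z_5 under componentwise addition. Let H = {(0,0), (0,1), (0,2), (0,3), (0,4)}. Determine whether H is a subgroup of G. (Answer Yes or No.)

|H| = 5 divides |G| = 35, consistent with Lagrange.
H contains the identity, every element's inverse is in H, and H is closed under +: it is a subgroup.
In fact H = ⟨(0,1)⟩.

Yes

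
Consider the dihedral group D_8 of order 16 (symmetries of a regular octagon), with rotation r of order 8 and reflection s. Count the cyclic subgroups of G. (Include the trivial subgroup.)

12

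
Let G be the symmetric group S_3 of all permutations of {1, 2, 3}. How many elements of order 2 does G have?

The elements of order 2 are: (2 3), (1 2), (1 3).
That's 3.

3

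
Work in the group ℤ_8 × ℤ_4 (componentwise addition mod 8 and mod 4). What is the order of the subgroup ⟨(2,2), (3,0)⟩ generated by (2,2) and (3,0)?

16

|⟨(2,2)⟩| = 4 and |⟨(3,0)⟩| = 8, so |H| is a multiple of lcm(4, 8) = 8 and divides |G| = 32.
Closing under the operation: H = {(0,0), (0,2), (1,0), (1,2), (2,0), (2,2), (3,0), (3,2), (4,0), (4,2), (5,0), (5,2), (6,0), (6,2), (7,0), (7,2)}, so |H| = 16.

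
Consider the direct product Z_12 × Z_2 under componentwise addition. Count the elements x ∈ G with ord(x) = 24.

0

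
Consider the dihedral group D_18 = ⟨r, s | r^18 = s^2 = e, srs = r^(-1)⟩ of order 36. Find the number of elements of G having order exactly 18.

The elements of order 18 are: r, r^5, r^7, r^11, r^13, r^17.
That's 6.

6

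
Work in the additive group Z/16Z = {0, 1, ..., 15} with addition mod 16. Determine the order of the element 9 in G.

16

In Z/16Z, the order of an element a is n/gcd(a, n).
gcd(9, 16) = 1, so |⟨9⟩| = 16/1 = 16.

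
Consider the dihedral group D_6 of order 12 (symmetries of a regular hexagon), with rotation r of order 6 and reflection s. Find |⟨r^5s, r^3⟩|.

4

|⟨r^5s⟩| = 2 and |⟨r^3⟩| = 2, so |H| is a multiple of lcm(2, 2) = 2 and divides |G| = 12.
Closing under the operation: H = {e, r^3, r^2s, r^5s}, so |H| = 4.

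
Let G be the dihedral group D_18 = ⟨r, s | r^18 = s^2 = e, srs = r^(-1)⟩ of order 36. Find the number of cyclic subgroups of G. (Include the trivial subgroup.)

24

A cyclic subgroup of order d is generated by each of its φ(d) elements of order d, so the cyclic subgroups of order d number (#elements of order d)/φ(d).
Cyclic subgroups by order — order 1: 1; order 2: 19; order 3: 1; order 6: 1; order 9: 1; order 18: 1.
Total: 24.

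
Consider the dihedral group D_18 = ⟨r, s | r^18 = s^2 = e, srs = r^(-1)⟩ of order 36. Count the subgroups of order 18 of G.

|G| = 36 and 18 | 36, so subgroups of order 18 are possible by Lagrange.
The subgroups of order 18 are: {e, r, r^2, r^3, r^4, r^5, r^6, r^7, r^8, r^9, r^10, r^11, r^12, r^13, r^14, r^15, r^16, r^17}; {e, r^2, r^4, r^6, r^8, r^10, r^12, r^14, r^16, s, r^2s, r^4s, r^6s, r^8s, r^10s, r^12s, r^14s, r^16s}; {e, r^2, r^4, r^6, r^8, r^10, r^12, r^14, r^16, rs, r^3s, r^5s, r^7s, r^9s, r^11s, r^13s, r^15s, r^17s}.
So G has 3 subgroups of order 18.

3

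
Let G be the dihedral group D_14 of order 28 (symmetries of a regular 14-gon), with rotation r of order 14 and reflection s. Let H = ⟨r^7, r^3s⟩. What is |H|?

4

|⟨r^7⟩| = 2 and |⟨r^3s⟩| = 2, so |H| is a multiple of lcm(2, 2) = 2 and divides |G| = 28.
Closing under the operation: H = {e, r^7, r^3s, r^10s}, so |H| = 4.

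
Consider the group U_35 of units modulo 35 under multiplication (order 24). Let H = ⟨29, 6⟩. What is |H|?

4

|⟨29⟩| = 2 and |⟨6⟩| = 2, so |H| is a multiple of lcm(2, 2) = 2 and divides |G| = 24.
Closing under the operation: H = {1, 6, 29, 34}, so |H| = 4.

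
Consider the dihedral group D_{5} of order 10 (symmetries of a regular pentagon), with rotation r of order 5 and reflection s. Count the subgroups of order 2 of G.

|G| = 10 and 2 | 10, so subgroups of order 2 are possible by Lagrange.
The subgroups of order 2 are: {e, r^2s}; {e, r^3s}; {e, r^4s}; {e, rs}; … (5 in all).
So G has 5 subgroups of order 2.

5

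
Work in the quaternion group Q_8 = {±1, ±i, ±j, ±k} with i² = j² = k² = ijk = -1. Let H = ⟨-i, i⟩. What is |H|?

|⟨-i⟩| = 4 and |⟨i⟩| = 4, so |H| is a multiple of lcm(4, 4) = 4 and divides |G| = 8.
Closing under the operation: H = {1, -1, i, -i}, so |H| = 4.

4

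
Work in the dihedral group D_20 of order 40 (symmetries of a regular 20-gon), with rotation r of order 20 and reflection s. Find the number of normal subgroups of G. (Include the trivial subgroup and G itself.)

G has 48 subgroups. Checking conjugation-invariance by order — order 1: 1/1 normal; order 2: 1/21 normal; order 4: 1/11 normal; order 5: 1/1 normal; order 8: 0/5 normal; order 10: 1/5 normal; order 20: 3/3 normal; order 40: 1/1 normal.
Total normal subgroups: 9.

9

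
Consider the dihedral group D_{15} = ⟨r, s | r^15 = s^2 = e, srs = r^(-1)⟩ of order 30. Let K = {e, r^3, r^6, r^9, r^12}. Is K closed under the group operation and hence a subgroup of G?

Yes

|K| = 5 divides |G| = 30, consistent with Lagrange.
K contains the identity, every element's inverse is in K, and K is closed under ·: it is a subgroup.
In fact K = ⟨r^9⟩.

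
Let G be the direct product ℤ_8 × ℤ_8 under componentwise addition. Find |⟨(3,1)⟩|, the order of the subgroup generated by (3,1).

8

The order of (3,1) in Z_8 × Z_8 is lcm(ord(3) in Z_8, ord(1) in Z_8).
ord(3) = 8 and ord(1) = 8, so |⟨(3,1)⟩| = lcm(8, 8) = 8.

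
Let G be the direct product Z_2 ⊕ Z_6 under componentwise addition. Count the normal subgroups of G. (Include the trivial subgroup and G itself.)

10

G is abelian, so every subgroup is normal.
G has 10 subgroups in total, hence 10 normal subgroups.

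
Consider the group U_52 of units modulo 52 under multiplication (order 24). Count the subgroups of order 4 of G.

|G| = 24 and 4 | 24, so subgroups of order 4 are possible by Lagrange.
The subgroups of order 4 are: {1, 5, 21, 25}; {1, 25, 27, 51}; {1, 25, 31, 47}.
So G has 3 subgroups of order 4.

3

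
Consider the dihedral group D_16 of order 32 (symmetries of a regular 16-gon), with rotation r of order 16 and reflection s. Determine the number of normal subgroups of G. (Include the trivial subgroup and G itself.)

8

G has 36 subgroups. Checking conjugation-invariance by order — order 1: 1/1 normal; order 2: 1/17 normal; order 4: 1/9 normal; order 8: 1/5 normal; order 16: 3/3 normal; order 32: 1/1 normal.
Total normal subgroups: 8.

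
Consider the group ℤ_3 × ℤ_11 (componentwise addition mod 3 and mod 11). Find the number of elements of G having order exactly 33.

20

An element (a,b) has order lcm(ord(a), ord(b)); count pairs with lcm equal to 33.
Enumerating gives 20 such elements.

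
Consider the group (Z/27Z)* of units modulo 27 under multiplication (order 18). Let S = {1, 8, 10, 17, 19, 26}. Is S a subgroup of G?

Yes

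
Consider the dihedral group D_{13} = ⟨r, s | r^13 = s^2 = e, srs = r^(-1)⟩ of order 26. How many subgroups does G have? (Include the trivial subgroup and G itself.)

16

|G| = 26, so by Lagrange every subgroup order divides 26. Divisors: 1, 2, 13, 26.
Subgroups by order — order 1: 1; order 2: 13; order 13: 1; order 26: 1.
Total: 1 + 13 + 1 + 1 = 16.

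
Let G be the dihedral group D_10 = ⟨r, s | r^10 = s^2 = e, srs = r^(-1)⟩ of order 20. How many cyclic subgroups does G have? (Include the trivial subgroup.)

A cyclic subgroup of order d is generated by each of its φ(d) elements of order d, so the cyclic subgroups of order d number (#elements of order d)/φ(d).
Cyclic subgroups by order — order 1: 1; order 2: 11; order 5: 1; order 10: 1.
Total: 14.

14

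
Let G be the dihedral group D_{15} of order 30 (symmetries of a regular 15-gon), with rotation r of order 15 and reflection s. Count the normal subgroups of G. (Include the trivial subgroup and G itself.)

G has 28 subgroups. Checking conjugation-invariance by order — order 1: 1/1 normal; order 2: 0/15 normal; order 3: 1/1 normal; order 5: 1/1 normal; order 6: 0/5 normal; order 10: 0/3 normal; order 15: 1/1 normal; order 30: 1/1 normal.
Total normal subgroups: 5.

5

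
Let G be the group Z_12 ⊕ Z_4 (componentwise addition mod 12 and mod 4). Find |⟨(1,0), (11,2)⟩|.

24

|⟨(1,0)⟩| = 12 and |⟨(11,2)⟩| = 12, so |H| is a multiple of lcm(12, 12) = 12 and divides |G| = 48.
Closing under the operation: H = {(0,0), (0,2), (1,0), (1,2), (2,0), (2,2), (3,0), (3,2), (4,0), (4,2), (5,0), (5,2), (6,0), (6,2), (7,0), (7,2), (8,0), (8,2), (9,0), (9,2), (10,0), (10,2), (11,0), (11,2)}, so |H| = 24.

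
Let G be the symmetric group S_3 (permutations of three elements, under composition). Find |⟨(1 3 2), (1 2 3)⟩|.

|⟨(1 3 2)⟩| = 3 and |⟨(1 2 3)⟩| = 3, so |H| is a multiple of lcm(3, 3) = 3 and divides |G| = 6.
Closing under the operation: H = {e, (1 2 3), (1 3 2)}, so |H| = 3.

3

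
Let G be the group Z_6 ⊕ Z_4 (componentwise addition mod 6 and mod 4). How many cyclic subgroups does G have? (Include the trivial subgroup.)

A cyclic subgroup of order d is generated by each of its φ(d) elements of order d, so the cyclic subgroups of order d number (#elements of order d)/φ(d).
Cyclic subgroups by order — order 1: 1; order 2: 3; order 3: 1; order 4: 2; order 6: 3; order 12: 2.
Total: 12.

12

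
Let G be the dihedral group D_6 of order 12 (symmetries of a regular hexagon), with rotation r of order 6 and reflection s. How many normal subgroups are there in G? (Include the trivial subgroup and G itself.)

7

G has 16 subgroups. Checking conjugation-invariance by order — order 1: 1/1 normal; order 2: 1/7 normal; order 3: 1/1 normal; order 4: 0/3 normal; order 6: 3/3 normal; order 12: 1/1 normal.
Total normal subgroups: 7.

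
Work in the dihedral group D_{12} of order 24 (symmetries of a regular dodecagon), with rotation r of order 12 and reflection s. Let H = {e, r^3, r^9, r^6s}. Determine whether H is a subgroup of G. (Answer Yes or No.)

No

Closure fails: r^9 · r^9 = r^6 ∉ H. So H is not a subgroup.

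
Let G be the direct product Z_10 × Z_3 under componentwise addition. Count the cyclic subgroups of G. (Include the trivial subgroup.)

A cyclic subgroup of order d is generated by each of its φ(d) elements of order d, so the cyclic subgroups of order d number (#elements of order d)/φ(d).
Cyclic subgroups by order — order 1: 1; order 2: 1; order 3: 1; order 5: 1; order 6: 1; order 10: 1; order 15: 1; order 30: 1.
Total: 8.

8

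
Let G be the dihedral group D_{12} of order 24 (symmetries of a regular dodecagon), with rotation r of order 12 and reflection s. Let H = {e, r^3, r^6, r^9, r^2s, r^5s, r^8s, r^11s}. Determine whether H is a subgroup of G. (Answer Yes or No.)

|H| = 8 divides |G| = 24, consistent with Lagrange.
H contains the identity, every element's inverse is in H, and H is closed under ·: it is a subgroup.

Yes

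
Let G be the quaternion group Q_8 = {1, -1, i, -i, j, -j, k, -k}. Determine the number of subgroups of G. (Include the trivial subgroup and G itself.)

|G| = 8, so by Lagrange every subgroup order divides 8. Divisors: 1, 2, 4, 8.
Subgroups by order — order 1: 1; order 2: 1; order 4: 3; order 8: 1.
Total: 1 + 1 + 3 + 1 = 6.

6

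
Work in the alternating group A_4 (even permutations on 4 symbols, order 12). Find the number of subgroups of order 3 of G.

|G| = 12 and 3 | 12, so subgroups of order 3 are possible by Lagrange.
The subgroups of order 3 are: {e, (1 2 3), (1 3 2)}; {e, (1 2 4), (1 4 2)}; {e, (1 3 4), (1 4 3)}; {e, (2 3 4), (2 4 3)}.
So G has 4 subgroups of order 3.

4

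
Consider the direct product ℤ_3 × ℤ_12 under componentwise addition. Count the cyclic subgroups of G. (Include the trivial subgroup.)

A cyclic subgroup of order d is generated by each of its φ(d) elements of order d, so the cyclic subgroups of order d number (#elements of order d)/φ(d).
Cyclic subgroups by order — order 1: 1; order 2: 1; order 3: 4; order 4: 1; order 6: 4; order 12: 4.
Total: 15.

15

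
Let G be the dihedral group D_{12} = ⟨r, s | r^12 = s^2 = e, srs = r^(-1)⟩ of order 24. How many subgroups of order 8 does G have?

|G| = 24 and 8 | 24, so subgroups of order 8 are possible by Lagrange.
The subgroups of order 8 are: {e, r^3, r^6, r^9, rs, r^4s, r^7s, r^10s}; {e, r^3, r^6, r^9, r^2s, r^5s, r^8s, r^11s}; {e, r^3, r^6, r^9, s, r^3s, r^6s, r^9s}.
So G has 3 subgroups of order 8.

3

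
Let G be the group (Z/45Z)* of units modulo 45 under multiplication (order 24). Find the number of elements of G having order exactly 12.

The elements of order 12 are: 2, 7, 13, 22, 23, 32, 38, 43.
That's 8.

8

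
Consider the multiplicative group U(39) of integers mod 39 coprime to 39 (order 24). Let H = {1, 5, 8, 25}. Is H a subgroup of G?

Yes

|H| = 4 divides |G| = 24, consistent with Lagrange.
H contains the identity, every element's inverse is in H, and H is closed under ·: it is a subgroup.
In fact H = ⟨8⟩.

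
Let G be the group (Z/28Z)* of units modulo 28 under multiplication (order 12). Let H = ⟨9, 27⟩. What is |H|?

6

|⟨9⟩| = 3 and |⟨27⟩| = 2, so |H| is a multiple of lcm(3, 2) = 6 and divides |G| = 12.
Closing under the operation: H = {1, 3, 9, 19, 25, 27}, so |H| = 6.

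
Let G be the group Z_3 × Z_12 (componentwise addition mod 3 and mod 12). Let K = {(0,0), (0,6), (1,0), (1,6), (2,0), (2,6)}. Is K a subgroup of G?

|K| = 6 divides |G| = 36, consistent with Lagrange.
K contains the identity, every element's inverse is in K, and K is closed under +: it is a subgroup.
In fact K = ⟨(2,6)⟩.

Yes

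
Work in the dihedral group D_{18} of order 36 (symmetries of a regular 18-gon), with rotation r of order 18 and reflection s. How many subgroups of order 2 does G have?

|G| = 36 and 2 | 36, so subgroups of order 2 are possible by Lagrange.
The subgroups of order 2 are: {e, r^10s}; {e, r^11s}; {e, r^12s}; {e, r^13s}; … (19 in all).
So G has 19 subgroups of order 2.

19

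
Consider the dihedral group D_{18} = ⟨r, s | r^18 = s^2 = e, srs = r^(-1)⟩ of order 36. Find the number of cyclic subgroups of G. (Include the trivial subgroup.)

24

Each element a generates a cyclic subgroup ⟨a⟩; distinct elements may generate the same one (a cyclic group of order d has φ(d) generators).
Cyclic subgroups by order — order 1: 1; order 2: 19; order 3: 1; order 6: 1; order 9: 1; order 18: 1.
Total: 24.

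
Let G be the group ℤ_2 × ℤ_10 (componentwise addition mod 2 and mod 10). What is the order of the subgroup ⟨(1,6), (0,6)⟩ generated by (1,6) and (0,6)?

|⟨(1,6)⟩| = 10 and |⟨(0,6)⟩| = 5, so |H| is a multiple of lcm(10, 5) = 10 and divides |G| = 20.
Closing under the operation: H = {(0,0), (0,2), (0,4), (0,6), (0,8), (1,0), (1,2), (1,4), (1,6), (1,8)}, so |H| = 10.

10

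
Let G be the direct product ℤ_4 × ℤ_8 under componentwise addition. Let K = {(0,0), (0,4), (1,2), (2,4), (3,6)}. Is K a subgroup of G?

|K| = 5 does not divide |G| = 32, so by Lagrange K is not a subgroup.

No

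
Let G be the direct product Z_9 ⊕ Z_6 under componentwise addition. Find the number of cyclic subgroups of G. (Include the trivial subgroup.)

A cyclic subgroup of order d is generated by each of its φ(d) elements of order d, so the cyclic subgroups of order d number (#elements of order d)/φ(d).
Cyclic subgroups by order — order 1: 1; order 2: 1; order 3: 4; order 6: 4; order 9: 3; order 18: 3.
Total: 16.

16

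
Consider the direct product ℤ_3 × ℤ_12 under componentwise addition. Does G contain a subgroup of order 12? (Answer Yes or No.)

12 | 36. A subgroup of order 12 is {(0,0), (0,1), (0,2), (0,3), (0,4), (0,5), (0,6), (0,7), (0,8), (0,9), (0,10), (0,11)}.

Yes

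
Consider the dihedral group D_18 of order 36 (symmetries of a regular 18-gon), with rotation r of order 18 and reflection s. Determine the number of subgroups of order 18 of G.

|G| = 36 and 18 | 36, so subgroups of order 18 are possible by Lagrange.
The subgroups of order 18 are: {e, r, r^2, r^3, r^4, r^5, r^6, r^7, r^8, r^9, r^10, r^11, r^12, r^13, r^14, r^15, r^16, r^17}; {e, r^2, r^4, r^6, r^8, r^10, r^12, r^14, r^16, s, r^2s, r^4s, r^6s, r^8s, r^10s, r^12s, r^14s, r^16s}; {e, r^2, r^4, r^6, r^8, r^10, r^12, r^14, r^16, rs, r^3s, r^5s, r^7s, r^9s, r^11s, r^13s, r^15s, r^17s}.
So G has 3 subgroups of order 18.

3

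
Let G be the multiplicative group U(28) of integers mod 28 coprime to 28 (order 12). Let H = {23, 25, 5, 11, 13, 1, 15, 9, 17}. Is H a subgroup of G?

|H| = 9 does not divide |G| = 12, so by Lagrange H is not a subgroup.

No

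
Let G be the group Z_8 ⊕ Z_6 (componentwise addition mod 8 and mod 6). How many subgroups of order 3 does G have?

1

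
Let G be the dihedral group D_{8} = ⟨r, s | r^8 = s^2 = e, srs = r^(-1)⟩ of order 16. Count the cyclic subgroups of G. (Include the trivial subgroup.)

12

Each element a generates a cyclic subgroup ⟨a⟩; distinct elements may generate the same one (a cyclic group of order d has φ(d) generators).
Cyclic subgroups by order — order 1: 1; order 2: 9; order 4: 1; order 8: 1.
Total: 12.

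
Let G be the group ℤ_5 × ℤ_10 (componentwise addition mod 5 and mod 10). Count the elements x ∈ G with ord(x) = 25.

0

An element (a,b) has order lcm(ord(a), ord(b)); count pairs with lcm equal to 25.
Enumerating gives 0 such elements.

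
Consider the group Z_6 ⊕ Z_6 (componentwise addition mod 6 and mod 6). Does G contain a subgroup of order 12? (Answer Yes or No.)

Yes

12 | 36. A subgroup of order 12 is {(0,0), (0,1), (0,2), (0,3), (0,4), (0,5), (3,0), (3,1), (3,2), (3,3), (3,4), (3,5)}.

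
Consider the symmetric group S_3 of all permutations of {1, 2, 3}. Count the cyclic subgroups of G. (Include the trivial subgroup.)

Group the elements of G by the cyclic subgroup they generate; each cyclic subgroup of order d accounts for φ(d) elements.
Cyclic subgroups by order — order 1: 1; order 2: 3; order 3: 1.
Total: 5.

5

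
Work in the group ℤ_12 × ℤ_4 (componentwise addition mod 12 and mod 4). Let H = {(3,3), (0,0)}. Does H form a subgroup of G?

No

(3,3) ∈ H but its inverse (9,1) ∉ H, so H is not a subgroup.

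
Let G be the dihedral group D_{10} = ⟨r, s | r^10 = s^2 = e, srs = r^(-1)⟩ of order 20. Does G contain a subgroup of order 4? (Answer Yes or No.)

Yes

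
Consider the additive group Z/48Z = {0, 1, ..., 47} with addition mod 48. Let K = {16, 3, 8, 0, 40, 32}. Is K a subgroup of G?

No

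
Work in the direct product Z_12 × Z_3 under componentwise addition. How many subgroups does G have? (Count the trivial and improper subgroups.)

|G| = 36, so by Lagrange every subgroup order divides 36. Divisors: 1, 2, 3, 4, 6, 9, 12, 18, 36.
Subgroups by order — order 1: 1; order 2: 1; order 3: 4; order 4: 1; order 6: 4; order 9: 1; order 12: 4; order 18: 1; order 36: 1.
Total: 1 + 1 + 4 + 1 + 4 + 1 + 4 + 1 + 1 = 18.

18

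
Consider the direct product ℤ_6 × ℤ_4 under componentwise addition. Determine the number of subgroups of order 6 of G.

|G| = 24 and 6 | 24, so subgroups of order 6 are possible by Lagrange.
The subgroups of order 6 are: {(0,0), (0,2), (2,0), (2,2), (4,0), (4,2)}; {(0,0), (1,0), (2,0), (3,0), (4,0), (5,0)}; {(0,0), (1,2), (2,0), (3,2), (4,0), (5,2)}.
So G has 3 subgroups of order 6.

3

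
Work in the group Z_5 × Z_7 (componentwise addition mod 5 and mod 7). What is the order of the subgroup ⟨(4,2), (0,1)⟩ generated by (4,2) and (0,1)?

35

|⟨(4,2)⟩| = 35 and |⟨(0,1)⟩| = 7, so |H| is a multiple of lcm(35, 7) = 35 and divides |G| = 35.
Closing {(4,2), (0,1)} under the group operation gives all of G, so |H| = 35.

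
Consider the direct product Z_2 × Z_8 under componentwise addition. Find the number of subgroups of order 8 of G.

|G| = 16 and 8 | 16, so subgroups of order 8 are possible by Lagrange.
The subgroups of order 8 are: {(0,0), (0,1), (0,2), (0,3), (0,4), (0,5), (0,6), (0,7)}; {(0,0), (0,2), (0,4), (0,6), (1,0), (1,2), (1,4), (1,6)}; {(0,0), (0,2), (0,4), (0,6), (1,1), (1,3), (1,5), (1,7)}.
So G has 3 subgroups of order 8.

3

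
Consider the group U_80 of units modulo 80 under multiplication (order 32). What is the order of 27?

Compute successive powers of 27 mod 80: 27, 9, 3, 1; 27^4 ≡ 1 (mod 80).
So |⟨27⟩| = 4.

4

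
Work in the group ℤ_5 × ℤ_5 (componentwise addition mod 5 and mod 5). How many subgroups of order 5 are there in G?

6

|G| = 25 and 5 | 25, so subgroups of order 5 are possible by Lagrange.
The subgroups of order 5 are: {(0,0), (0,1), (0,2), (0,3), (0,4)}; {(0,0), (1,0), (2,0), (3,0), (4,0)}; {(0,0), (1,1), (2,2), (3,3), (4,4)}; {(0,0), (1,2), (2,4), (3,1), (4,3)}; … (6 in all).
So G has 6 subgroups of order 5.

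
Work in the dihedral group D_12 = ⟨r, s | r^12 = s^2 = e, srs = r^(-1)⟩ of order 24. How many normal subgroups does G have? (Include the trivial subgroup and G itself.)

G has 34 subgroups. Checking conjugation-invariance by order — order 1: 1/1 normal; order 2: 1/13 normal; order 3: 1/1 normal; order 4: 1/7 normal; order 6: 1/5 normal; order 8: 0/3 normal; order 12: 3/3 normal; order 24: 1/1 normal.
Total normal subgroups: 9.

9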